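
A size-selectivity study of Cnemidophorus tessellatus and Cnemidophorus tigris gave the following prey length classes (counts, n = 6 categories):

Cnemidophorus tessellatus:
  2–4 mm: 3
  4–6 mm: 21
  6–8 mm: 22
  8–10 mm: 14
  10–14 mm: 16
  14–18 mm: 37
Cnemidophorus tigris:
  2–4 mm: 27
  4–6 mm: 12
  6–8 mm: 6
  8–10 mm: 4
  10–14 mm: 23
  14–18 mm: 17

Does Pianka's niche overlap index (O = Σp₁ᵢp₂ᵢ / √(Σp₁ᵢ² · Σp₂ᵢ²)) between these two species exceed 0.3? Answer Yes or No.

Proportions for Cnemidophorus tessellatus (n=113): 3/113=0.0265, 21/113=0.1858, 22/113=0.1947, 14/113=0.1239, 16/113=0.1416, 37/113=0.3274
Proportions for Cnemidophorus tigris (n=89): 27/89=0.3034, 12/89=0.1348, 6/89=0.0674, 4/89=0.0449, 23/89=0.2584, 17/89=0.1910
Σ p₁ᵢp₂ᵢ = 0.008040 + 0.025046 + 0.013123 + 0.005563 + 0.036589 + 0.062533 = 0.150894
Σp_1ᵢ² = 0.0265² + 0.1858² + 0.1947² + 0.1239² + 0.1416² + 0.3274² = 0.000702 + 0.034522 + 0.037908 + 0.015351 + 0.020051 + 0.107191 = 0.215725
Σp_2ᵢ² = 0.3034² + 0.1348² + 0.0674² + 0.0449² + 0.2584² + 0.1910² = 0.092052 + 0.018171 + 0.004543 + 0.002016 + 0.066771 + 0.036481 = 0.220034
O = 0.150894 / √(0.215725 × 0.220034) = 0.150894 / 0.2178688 = 0.6926
O = 0.6926 > 0.3 → Yes.

Yes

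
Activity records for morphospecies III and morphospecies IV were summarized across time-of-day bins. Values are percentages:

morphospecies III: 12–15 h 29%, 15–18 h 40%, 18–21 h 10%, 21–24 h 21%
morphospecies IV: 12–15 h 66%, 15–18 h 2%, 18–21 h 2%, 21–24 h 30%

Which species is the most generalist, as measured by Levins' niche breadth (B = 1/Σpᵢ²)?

Convert percentages to proportions (divide by 100).
Σp_IIIᵢ² = 0.29² + 0.40² + 0.10² + 0.21² = 0.0841 + 0.1600 + 0.0100 + 0.0441 = 0.2982
B_III = 1 / 0.2982 = 3.3535
Σp_IVᵢ² = 0.66² + 0.02² + 0.02² + 0.30² = 0.4356 + 0.0004 + 0.0004 + 0.0900 = 0.5264
B_IV = 1 / 0.5264 = 1.8997
Highest B → broadest niche (most generalist): morphospecies III (B = 3.35).

morphospecies III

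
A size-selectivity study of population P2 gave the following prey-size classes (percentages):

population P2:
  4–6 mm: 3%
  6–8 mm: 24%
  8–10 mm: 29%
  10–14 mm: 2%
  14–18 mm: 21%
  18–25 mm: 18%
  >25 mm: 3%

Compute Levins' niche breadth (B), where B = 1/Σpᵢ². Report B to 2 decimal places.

4.54

Convert percentages to proportions (divide by 100).
Σpᵢ² = 0.03² + 0.24² + 0.29² + 0.02² + 0.21² + 0.18² + 0.03² = 0.0009 + 0.0576 + 0.0841 + 0.0004 + 0.0441 + 0.0324 + 0.0009 = 0.2204
B = 1 / 0.2204 = 4.5372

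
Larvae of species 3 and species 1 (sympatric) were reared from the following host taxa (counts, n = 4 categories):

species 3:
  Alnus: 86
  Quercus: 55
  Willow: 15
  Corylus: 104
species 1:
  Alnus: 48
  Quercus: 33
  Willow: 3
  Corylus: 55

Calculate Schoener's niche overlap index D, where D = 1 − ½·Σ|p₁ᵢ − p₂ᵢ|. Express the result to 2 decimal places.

0.96

Proportions for species 3 (n=260): 86/260=0.3308, 55/260=0.2115, 15/260=0.0577, 104/260=0.4000
Proportions for species 1 (n=139): 48/139=0.3453, 33/139=0.2374, 3/139=0.0216, 55/139=0.3957
Σ|p₁ᵢ − p₂ᵢ| = 0.0145 + 0.0259 + 0.0361 + 0.0043 = 0.0808
D = 1 − ½ × 0.0808 = 1 − 0.04040 = 0.95960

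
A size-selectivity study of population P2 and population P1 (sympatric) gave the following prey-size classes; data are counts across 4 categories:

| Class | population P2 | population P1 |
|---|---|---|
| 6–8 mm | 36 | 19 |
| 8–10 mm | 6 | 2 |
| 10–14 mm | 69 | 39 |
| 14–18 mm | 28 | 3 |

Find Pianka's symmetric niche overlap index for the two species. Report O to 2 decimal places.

Proportions for population P2 (n=139): 36/139=0.2590, 6/139=0.0432, 69/139=0.4964, 28/139=0.2014
Proportions for population P1 (n=63): 19/63=0.3016, 2/63=0.0317, 39/63=0.6190, 3/63=0.0476
Σ p₁ᵢp₂ᵢ = 0.078114 + 0.001369 + 0.307272 + 0.009587 = 0.396342
Σp_1ᵢ² = 0.2590² + 0.0432² + 0.4964² + 0.2014² = 0.067081 + 0.001866 + 0.246413 + 0.040562 = 0.355922
Σp_2ᵢ² = 0.3016² + 0.0317² + 0.6190² + 0.0476² = 0.090963 + 0.001005 + 0.383161 + 0.002266 = 0.477395
O = 0.396342 / √(0.355922 × 0.477395) = 0.396342 / 0.4122079 = 0.9615

0.96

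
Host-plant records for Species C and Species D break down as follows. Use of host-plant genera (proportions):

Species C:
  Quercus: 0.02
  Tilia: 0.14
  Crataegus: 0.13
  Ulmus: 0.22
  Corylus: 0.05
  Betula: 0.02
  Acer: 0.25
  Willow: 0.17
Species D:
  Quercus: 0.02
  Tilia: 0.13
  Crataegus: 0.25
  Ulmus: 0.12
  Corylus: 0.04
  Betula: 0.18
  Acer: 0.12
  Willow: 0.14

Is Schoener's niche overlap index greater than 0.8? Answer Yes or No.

Σ|p₁ᵢ − p₂ᵢ| = 0.00 + 0.01 + 0.12 + 0.10 + 0.01 + 0.16 + 0.13 + 0.03 = 0.56
D = 1 − ½ × 0.56 = 1 − 0.280 = 0.7200
D = 0.7200 < 0.8 → No.

No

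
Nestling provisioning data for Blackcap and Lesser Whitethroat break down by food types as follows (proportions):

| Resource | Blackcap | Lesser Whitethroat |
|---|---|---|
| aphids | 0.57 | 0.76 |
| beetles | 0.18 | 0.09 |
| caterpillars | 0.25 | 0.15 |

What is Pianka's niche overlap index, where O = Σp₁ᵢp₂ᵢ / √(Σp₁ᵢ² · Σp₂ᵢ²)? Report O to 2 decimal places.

Σ p₁ᵢp₂ᵢ = 0.4332 + 0.0162 + 0.0375 = 0.4869
Σp_1ᵢ² = 0.57² + 0.18² + 0.25² = 0.3249 + 0.0324 + 0.0625 = 0.4198
Σp_2ᵢ² = 0.76² + 0.09² + 0.15² = 0.5776 + 0.0081 + 0.0225 = 0.6082
O = 0.4869 / √(0.4198 × 0.6082) = 0.4869 / 0.50529 = 0.9636

0.96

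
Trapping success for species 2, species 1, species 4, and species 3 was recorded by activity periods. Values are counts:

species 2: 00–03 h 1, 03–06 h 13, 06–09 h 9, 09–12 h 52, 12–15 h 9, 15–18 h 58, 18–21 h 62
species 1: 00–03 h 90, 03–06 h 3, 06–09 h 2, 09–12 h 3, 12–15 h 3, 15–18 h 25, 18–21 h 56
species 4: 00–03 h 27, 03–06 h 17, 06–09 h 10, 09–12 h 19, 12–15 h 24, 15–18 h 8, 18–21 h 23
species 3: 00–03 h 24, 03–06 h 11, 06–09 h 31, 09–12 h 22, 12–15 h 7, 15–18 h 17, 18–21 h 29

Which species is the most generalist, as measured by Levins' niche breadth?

Proportions for species 2 (n=204): 1/204=0.0049, 13/204=0.0637, 9/204=0.0441, 52/204=0.2549, 9/204=0.0441, 58/204=0.2843, 62/204=0.3039
Proportions for species 1 (n=182): 90/182=0.4945, 3/182=0.0165, 2/182=0.0110, 3/182=0.0165, 3/182=0.0165, 25/182=0.1374, 56/182=0.3077
Proportions for species 4 (n=128): 27/128=0.2109, 17/128=0.1328, 10/128=0.0781, 19/128=0.1484, 24/128=0.1875, 8/128=0.0625, 23/128=0.1797
Proportions for species 3 (n=141): 24/141=0.1702, 11/141=0.0780, 31/141=0.2199, 22/141=0.1560, 7/141=0.0496, 17/141=0.1206, 29/141=0.2057
Σp_2ᵢ² = 0.0049² + 0.0637² + 0.0441² + 0.2549² + 0.0441² + 0.2843² + 0.3039² = 0.000024 + 0.004058 + 0.001945 + 0.064974 + 0.001945 + 0.080826 + 0.092355 = 0.246127
B_2 = 1 / 0.246127 = 4.0629
Σp_1ᵢ² = 0.4945² + 0.0165² + 0.0110² + 0.0165² + 0.0165² + 0.1374² + 0.3077² = 0.244530 + 0.000272 + 0.000121 + 0.000272 + 0.000272 + 0.018879 + 0.094679 = 0.359025
B_1 = 1 / 0.359025 = 2.7853
Σp_4ᵢ² = 0.2109² + 0.1328² + 0.0781² + 0.1484² + 0.1875² + 0.0625² + 0.1797² = 0.044479 + 0.017636 + 0.006100 + 0.022023 + 0.035156 + 0.003906 + 0.032292 = 0.161592
B_4 = 1 / 0.161592 = 6.1884
Σp_3ᵢ² = 0.1702² + 0.0780² + 0.2199² + 0.1560² + 0.0496² + 0.1206² + 0.2057² = 0.028968 + 0.006084 + 0.048356 + 0.024336 + 0.002460 + 0.014544 + 0.042312 = 0.167060
B_3 = 1 / 0.167060 = 5.9859
Highest B → broadest niche (most generalist): species 4 (B = 6.19).

species 4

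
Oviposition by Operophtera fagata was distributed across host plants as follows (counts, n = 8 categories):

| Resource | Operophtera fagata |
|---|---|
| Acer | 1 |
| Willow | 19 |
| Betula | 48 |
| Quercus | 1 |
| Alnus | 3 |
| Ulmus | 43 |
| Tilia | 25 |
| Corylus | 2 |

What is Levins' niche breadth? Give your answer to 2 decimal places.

3.91

Proportions for Operophtera fagata (n=142): 1/142=0.0070, 19/142=0.1338, 48/142=0.3380, 1/142=0.0070, 3/142=0.0211, 43/142=0.3028, 25/142=0.1761, 2/142=0.0141
Σpᵢ² = 0.0070² + 0.1338² + 0.3380² + 0.0070² + 0.0211² + 0.3028² + 0.1761² + 0.0141² = 0.000049 + 0.017902 + 0.114244 + 0.000049 + 0.000445 + 0.091688 + 0.031011 + 0.000199 = 0.255587
B = 1 / 0.255587 = 3.9126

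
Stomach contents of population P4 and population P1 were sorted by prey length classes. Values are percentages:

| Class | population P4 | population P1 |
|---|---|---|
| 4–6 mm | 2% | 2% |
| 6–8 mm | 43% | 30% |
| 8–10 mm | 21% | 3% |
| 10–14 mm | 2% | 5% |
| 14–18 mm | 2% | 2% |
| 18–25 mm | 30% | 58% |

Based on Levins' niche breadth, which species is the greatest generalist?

Convert percentages to proportions (divide by 100).
Σp_P4ᵢ² = 0.02² + 0.43² + 0.21² + 0.02² + 0.02² + 0.30² = 0.0004 + 0.1849 + 0.0441 + 0.0004 + 0.0004 + 0.0900 = 0.3202
B_P4 = 1 / 0.3202 = 3.1230
Σp_P1ᵢ² = 0.02² + 0.30² + 0.03² + 0.05² + 0.02² + 0.58² = 0.0004 + 0.0900 + 0.0009 + 0.0025 + 0.0004 + 0.3364 = 0.4306
B_P1 = 1 / 0.4306 = 2.3223
Highest B → broadest niche (most generalist): population P4 (B = 3.12).

population P4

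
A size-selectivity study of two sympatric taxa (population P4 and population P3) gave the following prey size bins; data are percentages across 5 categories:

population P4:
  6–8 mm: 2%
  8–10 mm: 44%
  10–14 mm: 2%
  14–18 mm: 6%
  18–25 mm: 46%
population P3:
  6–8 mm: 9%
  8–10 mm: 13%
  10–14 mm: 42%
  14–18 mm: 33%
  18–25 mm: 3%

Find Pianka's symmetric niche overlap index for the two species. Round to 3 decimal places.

0.283

Convert percentages to proportions (divide by 100).
Σ p₁ᵢp₂ᵢ = 0.0018 + 0.0572 + 0.0084 + 0.0198 + 0.0138 = 0.1010
Σp_1ᵢ² = 0.02² + 0.44² + 0.02² + 0.06² + 0.46² = 0.0004 + 0.1936 + 0.0004 + 0.0036 + 0.2116 = 0.4096
Σp_2ᵢ² = 0.09² + 0.13² + 0.42² + 0.33² + 0.03² = 0.0081 + 0.0169 + 0.1764 + 0.1089 + 0.0009 = 0.3112
O = 0.1010 / √(0.4096 × 0.3112) = 0.1010 / 0.357026 = 0.28289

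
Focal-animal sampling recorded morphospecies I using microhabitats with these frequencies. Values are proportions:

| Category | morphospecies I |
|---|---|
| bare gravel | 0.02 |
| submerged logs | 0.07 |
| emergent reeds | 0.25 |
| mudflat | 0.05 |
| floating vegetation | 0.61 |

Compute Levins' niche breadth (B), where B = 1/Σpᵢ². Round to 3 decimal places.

2.260

Σpᵢ² = 0.02² + 0.07² + 0.25² + 0.05² + 0.61² = 0.0004 + 0.0049 + 0.0625 + 0.0025 + 0.3721 = 0.4424
B = 1 / 0.4424 = 2.26040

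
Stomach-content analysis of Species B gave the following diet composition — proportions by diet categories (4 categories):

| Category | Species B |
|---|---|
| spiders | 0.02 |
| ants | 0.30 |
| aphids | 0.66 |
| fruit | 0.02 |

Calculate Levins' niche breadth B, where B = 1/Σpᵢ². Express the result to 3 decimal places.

Σpᵢ² = 0.02² + 0.30² + 0.66² + 0.02² = 0.0004 + 0.0900 + 0.4356 + 0.0004 = 0.5264
B = 1 / 0.5264 = 1.89970

1.900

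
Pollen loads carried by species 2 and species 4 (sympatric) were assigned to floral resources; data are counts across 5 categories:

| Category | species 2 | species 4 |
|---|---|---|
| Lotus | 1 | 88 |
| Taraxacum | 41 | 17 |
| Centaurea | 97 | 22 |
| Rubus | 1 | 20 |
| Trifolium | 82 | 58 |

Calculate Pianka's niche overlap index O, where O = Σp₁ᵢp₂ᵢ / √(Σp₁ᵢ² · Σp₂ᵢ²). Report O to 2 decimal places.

0.52

Proportions for species 2 (n=222): 1/222=0.0045, 41/222=0.1847, 97/222=0.4369, 1/222=0.0045, 82/222=0.3694
Proportions for species 4 (n=205): 88/205=0.4293, 17/205=0.0829, 22/205=0.1073, 20/205=0.0976, 58/205=0.2829
Σ p₁ᵢp₂ᵢ = 0.001932 + 0.015312 + 0.046879 + 0.000439 + 0.104503 = 0.169065
Σp_1ᵢ² = 0.0045² + 0.1847² + 0.4369² + 0.0045² + 0.3694² = 0.000020 + 0.034114 + 0.190882 + 0.000020 + 0.136456 = 0.361492
Σp_2ᵢ² = 0.4293² + 0.0829² + 0.1073² + 0.0976² + 0.2829² = 0.184298 + 0.006872 + 0.011513 + 0.009526 + 0.080032 = 0.292241
O = 0.169065 / √(0.361492 × 0.292241) = 0.169065 / 0.3250274 = 0.5202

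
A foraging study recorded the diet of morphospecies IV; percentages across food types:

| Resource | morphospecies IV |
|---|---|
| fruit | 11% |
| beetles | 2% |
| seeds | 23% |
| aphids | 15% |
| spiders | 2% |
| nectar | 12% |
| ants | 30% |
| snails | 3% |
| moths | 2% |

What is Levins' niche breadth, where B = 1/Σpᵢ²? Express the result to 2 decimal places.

Convert percentages to proportions (divide by 100).
Σpᵢ² = 0.11² + 0.02² + 0.23² + 0.15² + 0.02² + 0.12² + 0.30² + 0.03² + 0.02² = 0.0121 + 0.0004 + 0.0529 + 0.0225 + 0.0004 + 0.0144 + 0.0900 + 0.0009 + 0.0004 = 0.1940
B = 1 / 0.1940 = 5.1546

5.15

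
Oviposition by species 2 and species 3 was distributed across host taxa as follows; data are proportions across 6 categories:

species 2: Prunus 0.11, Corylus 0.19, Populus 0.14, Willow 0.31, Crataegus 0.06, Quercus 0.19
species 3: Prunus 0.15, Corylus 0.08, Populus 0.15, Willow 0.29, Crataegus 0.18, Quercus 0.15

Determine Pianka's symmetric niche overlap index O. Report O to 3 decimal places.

0.924

Σ p₁ᵢp₂ᵢ = 0.0165 + 0.0152 + 0.0210 + 0.0899 + 0.0108 + 0.0285 = 0.1819
Σp_1ᵢ² = 0.11² + 0.19² + 0.14² + 0.31² + 0.06² + 0.19² = 0.0121 + 0.0361 + 0.0196 + 0.0961 + 0.0036 + 0.0361 = 0.2036
Σp_2ᵢ² = 0.15² + 0.08² + 0.15² + 0.29² + 0.18² + 0.15² = 0.0225 + 0.0064 + 0.0225 + 0.0841 + 0.0324 + 0.0225 = 0.1904
O = 0.1819 / √(0.2036 × 0.1904) = 0.1819 / 0.196889 = 0.92387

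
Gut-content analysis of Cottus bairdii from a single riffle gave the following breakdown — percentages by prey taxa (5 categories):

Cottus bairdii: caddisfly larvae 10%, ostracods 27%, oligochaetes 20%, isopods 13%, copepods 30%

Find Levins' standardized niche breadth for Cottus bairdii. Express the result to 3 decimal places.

Convert percentages to proportions (divide by 100).
Σpᵢ² = 0.10² + 0.27² + 0.20² + 0.13² + 0.30² = 0.0100 + 0.0729 + 0.0400 + 0.0169 + 0.0900 = 0.2298
B = 1 / 0.2298 = 4.35161
Bₛ = (B − 1)/(n − 1) = (4.35161 − 1)/(5 − 1) = 3.35161/4 = 0.83790

0.838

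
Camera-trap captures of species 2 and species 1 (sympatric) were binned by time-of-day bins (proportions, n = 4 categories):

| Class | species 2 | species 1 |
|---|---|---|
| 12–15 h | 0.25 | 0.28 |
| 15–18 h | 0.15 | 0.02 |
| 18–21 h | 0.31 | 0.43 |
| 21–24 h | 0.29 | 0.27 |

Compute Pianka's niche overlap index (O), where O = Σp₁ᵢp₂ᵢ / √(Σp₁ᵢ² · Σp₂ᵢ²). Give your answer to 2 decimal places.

Σ p₁ᵢp₂ᵢ = 0.0700 + 0.0030 + 0.1333 + 0.0783 = 0.2846
Σp_1ᵢ² = 0.25² + 0.15² + 0.31² + 0.29² = 0.0625 + 0.0225 + 0.0961 + 0.0841 = 0.2652
Σp_2ᵢ² = 0.28² + 0.02² + 0.43² + 0.27² = 0.0784 + 0.0004 + 0.1849 + 0.0729 = 0.3366
O = 0.2846 / √(0.2652 × 0.3366) = 0.2846 / 0.29877 = 0.9526

0.95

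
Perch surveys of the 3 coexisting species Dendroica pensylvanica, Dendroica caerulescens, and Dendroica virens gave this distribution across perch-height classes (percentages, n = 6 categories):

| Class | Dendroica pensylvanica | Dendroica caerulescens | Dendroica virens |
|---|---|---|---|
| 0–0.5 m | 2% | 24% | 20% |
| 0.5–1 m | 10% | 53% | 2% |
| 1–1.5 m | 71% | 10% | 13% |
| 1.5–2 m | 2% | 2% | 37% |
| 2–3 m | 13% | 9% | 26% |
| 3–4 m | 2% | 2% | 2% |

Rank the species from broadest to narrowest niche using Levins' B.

Dendroica virens > Dendroica caerulescens > Dendroica pensylvanica

Convert percentages to proportions (divide by 100).
Σp_pensᵢ² = 0.02² + 0.10² + 0.71² + 0.02² + 0.13² + 0.02² = 0.0004 + 0.0100 + 0.5041 + 0.0004 + 0.0169 + 0.0004 = 0.5322
B_pens = 1 / 0.5322 = 1.8790
Σp_caerᵢ² = 0.24² + 0.53² + 0.10² + 0.02² + 0.09² + 0.02² = 0.0576 + 0.2809 + 0.0100 + 0.0004 + 0.0081 + 0.0004 = 0.3574
B_caer = 1 / 0.3574 = 2.7980
Σp_vireᵢ² = 0.20² + 0.02² + 0.13² + 0.37² + 0.26² + 0.02² = 0.0400 + 0.0004 + 0.0169 + 0.1369 + 0.0676 + 0.0004 = 0.2622
B_vire = 1 / 0.2622 = 3.8139
Ranking by B (broadest → narrowest): Dendroica virens (3.81) > Dendroica caerulescens (2.80) > Dendroica pensylvanica (1.88)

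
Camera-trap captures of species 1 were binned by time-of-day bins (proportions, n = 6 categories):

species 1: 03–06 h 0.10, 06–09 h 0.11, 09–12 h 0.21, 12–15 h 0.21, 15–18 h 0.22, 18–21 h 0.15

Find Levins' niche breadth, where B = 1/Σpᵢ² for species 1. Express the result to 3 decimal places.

Σpᵢ² = 0.10² + 0.11² + 0.21² + 0.21² + 0.22² + 0.15² = 0.0100 + 0.0121 + 0.0441 + 0.0441 + 0.0484 + 0.0225 = 0.1812
B = 1 / 0.1812 = 5.51876

5.519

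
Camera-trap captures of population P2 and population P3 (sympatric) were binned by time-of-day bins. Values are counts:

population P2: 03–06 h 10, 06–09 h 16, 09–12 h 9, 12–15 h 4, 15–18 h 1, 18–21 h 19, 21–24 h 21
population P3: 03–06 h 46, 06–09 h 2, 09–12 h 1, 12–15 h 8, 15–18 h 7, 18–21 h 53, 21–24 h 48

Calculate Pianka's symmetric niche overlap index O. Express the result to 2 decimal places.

Proportions for population P2 (n=80): 10/80=0.1250, 16/80=0.2000, 9/80=0.1125, 4/80=0.0500, 1/80=0.0125, 19/80=0.2375, 21/80=0.2625
Proportions for population P3 (n=165): 46/165=0.2788, 2/165=0.0121, 1/165=0.0061, 8/165=0.0485, 7/165=0.0424, 53/165=0.3212, 48/165=0.2909
Σ p₁ᵢp₂ᵢ = 0.034850 + 0.002420 + 0.000686 + 0.002425 + 0.000530 + 0.076285 + 0.076361 = 0.193557
Σp_1ᵢ² = 0.1250² + 0.2000² + 0.1125² + 0.0500² + 0.0125² + 0.2375² + 0.2625² = 0.015625 + 0.040000 + 0.012656 + 0.002500 + 0.000156 + 0.056406 + 0.068906 = 0.196249
Σp_2ᵢ² = 0.2788² + 0.0121² + 0.0061² + 0.0485² + 0.0424² + 0.3212² + 0.2909² = 0.077729 + 0.000146 + 0.000037 + 0.002352 + 0.001798 + 0.103169 + 0.084623 = 0.269854
O = 0.193557 / √(0.196249 × 0.269854) = 0.193557 / 0.2301273 = 0.8411

0.84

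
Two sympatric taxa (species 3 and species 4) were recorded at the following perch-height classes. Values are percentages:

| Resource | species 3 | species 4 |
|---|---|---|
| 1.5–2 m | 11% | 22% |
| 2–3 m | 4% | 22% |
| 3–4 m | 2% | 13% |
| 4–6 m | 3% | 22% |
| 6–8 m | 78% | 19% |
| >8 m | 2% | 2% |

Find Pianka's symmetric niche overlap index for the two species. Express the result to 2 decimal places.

Convert percentages to proportions (divide by 100).
Σ p₁ᵢp₂ᵢ = 0.0242 + 0.0088 + 0.0026 + 0.0066 + 0.1482 + 0.0004 = 0.1908
Σp_1ᵢ² = 0.11² + 0.04² + 0.02² + 0.03² + 0.78² + 0.02² = 0.0121 + 0.0016 + 0.0004 + 0.0009 + 0.6084 + 0.0004 = 0.6238
Σp_2ᵢ² = 0.22² + 0.22² + 0.13² + 0.22² + 0.19² + 0.02² = 0.0484 + 0.0484 + 0.0169 + 0.0484 + 0.0361 + 0.0004 = 0.1986
O = 0.1908 / √(0.6238 × 0.1986) = 0.1908 / 0.35198 = 0.5421

0.54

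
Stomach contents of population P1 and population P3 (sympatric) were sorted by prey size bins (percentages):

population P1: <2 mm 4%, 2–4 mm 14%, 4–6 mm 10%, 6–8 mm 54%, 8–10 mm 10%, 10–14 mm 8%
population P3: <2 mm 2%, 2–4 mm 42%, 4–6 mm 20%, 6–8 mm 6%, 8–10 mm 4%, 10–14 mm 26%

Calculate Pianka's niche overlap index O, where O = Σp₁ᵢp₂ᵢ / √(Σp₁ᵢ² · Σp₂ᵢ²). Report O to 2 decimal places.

Convert percentages to proportions (divide by 100).
Σ p₁ᵢp₂ᵢ = 0.0008 + 0.0588 + 0.0200 + 0.0324 + 0.0040 + 0.0208 = 0.1368
Σp_1ᵢ² = 0.04² + 0.14² + 0.10² + 0.54² + 0.10² + 0.08² = 0.0016 + 0.0196 + 0.0100 + 0.2916 + 0.0100 + 0.0064 = 0.3392
Σp_2ᵢ² = 0.02² + 0.42² + 0.20² + 0.06² + 0.04² + 0.26² = 0.0004 + 0.1764 + 0.0400 + 0.0036 + 0.0016 + 0.0676 = 0.2896
O = 0.1368 / √(0.3392 × 0.2896) = 0.1368 / 0.31342 = 0.4365

0.44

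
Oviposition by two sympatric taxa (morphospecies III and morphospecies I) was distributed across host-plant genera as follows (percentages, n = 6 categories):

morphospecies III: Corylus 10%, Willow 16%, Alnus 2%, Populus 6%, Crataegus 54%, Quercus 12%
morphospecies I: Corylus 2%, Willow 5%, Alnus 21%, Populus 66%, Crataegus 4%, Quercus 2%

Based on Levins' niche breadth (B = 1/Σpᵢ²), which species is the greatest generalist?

morphospecies III

Convert percentages to proportions (divide by 100).
Σp_IIIᵢ² = 0.10² + 0.16² + 0.02² + 0.06² + 0.54² + 0.12² = 0.0100 + 0.0256 + 0.0004 + 0.0036 + 0.2916 + 0.0144 = 0.3456
B_III = 1 / 0.3456 = 2.8935
Σp_Iᵢ² = 0.02² + 0.05² + 0.21² + 0.66² + 0.04² + 0.02² = 0.0004 + 0.0025 + 0.0441 + 0.4356 + 0.0016 + 0.0004 = 0.4846
B_I = 1 / 0.4846 = 2.0636
Highest B → broadest niche (most generalist): morphospecies III (B = 2.89).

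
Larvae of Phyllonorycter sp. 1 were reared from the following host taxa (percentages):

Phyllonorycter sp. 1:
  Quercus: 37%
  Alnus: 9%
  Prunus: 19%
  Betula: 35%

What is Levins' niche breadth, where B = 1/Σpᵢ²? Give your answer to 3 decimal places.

3.294

Convert percentages to proportions (divide by 100).
Σpᵢ² = 0.37² + 0.09² + 0.19² + 0.35² = 0.1369 + 0.0081 + 0.0361 + 0.1225 = 0.3036
B = 1 / 0.3036 = 3.29381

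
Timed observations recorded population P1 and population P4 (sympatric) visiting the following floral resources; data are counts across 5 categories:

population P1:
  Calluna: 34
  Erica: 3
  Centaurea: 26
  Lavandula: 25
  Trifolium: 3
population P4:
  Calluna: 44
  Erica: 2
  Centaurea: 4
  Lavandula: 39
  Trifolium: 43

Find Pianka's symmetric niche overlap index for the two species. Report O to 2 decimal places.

0.75

Proportions for population P1 (n=91): 34/91=0.3736, 3/91=0.0330, 26/91=0.2857, 25/91=0.2747, 3/91=0.0330
Proportions for population P4 (n=132): 44/132=0.3333, 2/132=0.0152, 4/132=0.0303, 39/132=0.2955, 43/132=0.3258
Σ p₁ᵢp₂ᵢ = 0.124521 + 0.000502 + 0.008657 + 0.081174 + 0.010751 = 0.225605
Σp_1ᵢ² = 0.3736² + 0.0330² + 0.2857² + 0.2747² + 0.0330² = 0.139577 + 0.001089 + 0.081624 + 0.075460 + 0.001089 = 0.298839
Σp_2ᵢ² = 0.3333² + 0.0152² + 0.0303² + 0.2955² + 0.3258² = 0.111089 + 0.000231 + 0.000918 + 0.087320 + 0.106146 = 0.305704
O = 0.225605 / √(0.298839 × 0.305704) = 0.225605 / 0.3022520 = 0.7464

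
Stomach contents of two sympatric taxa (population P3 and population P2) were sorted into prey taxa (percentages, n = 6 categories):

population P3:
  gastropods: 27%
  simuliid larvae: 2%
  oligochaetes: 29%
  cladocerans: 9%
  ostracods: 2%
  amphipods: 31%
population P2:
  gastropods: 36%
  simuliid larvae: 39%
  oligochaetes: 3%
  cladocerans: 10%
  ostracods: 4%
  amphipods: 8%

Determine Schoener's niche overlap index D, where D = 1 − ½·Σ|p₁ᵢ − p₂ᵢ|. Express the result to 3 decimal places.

Convert percentages to proportions (divide by 100).
Σ|p₁ᵢ − p₂ᵢ| = 0.09 + 0.37 + 0.26 + 0.01 + 0.02 + 0.23 = 0.98
D = 1 − ½ × 0.98 = 1 − 0.490 = 0.51000

0.510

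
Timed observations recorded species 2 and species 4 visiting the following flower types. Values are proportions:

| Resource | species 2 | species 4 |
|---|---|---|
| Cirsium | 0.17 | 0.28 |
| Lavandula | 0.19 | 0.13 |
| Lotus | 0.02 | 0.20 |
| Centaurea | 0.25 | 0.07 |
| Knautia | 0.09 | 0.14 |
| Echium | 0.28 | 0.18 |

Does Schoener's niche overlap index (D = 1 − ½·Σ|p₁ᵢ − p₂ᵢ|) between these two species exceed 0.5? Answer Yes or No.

Σ|p₁ᵢ − p₂ᵢ| = 0.11 + 0.06 + 0.18 + 0.18 + 0.05 + 0.10 = 0.68
D = 1 − ½ × 0.68 = 1 − 0.340 = 0.6600
D = 0.6600 > 0.5 → Yes.

Yes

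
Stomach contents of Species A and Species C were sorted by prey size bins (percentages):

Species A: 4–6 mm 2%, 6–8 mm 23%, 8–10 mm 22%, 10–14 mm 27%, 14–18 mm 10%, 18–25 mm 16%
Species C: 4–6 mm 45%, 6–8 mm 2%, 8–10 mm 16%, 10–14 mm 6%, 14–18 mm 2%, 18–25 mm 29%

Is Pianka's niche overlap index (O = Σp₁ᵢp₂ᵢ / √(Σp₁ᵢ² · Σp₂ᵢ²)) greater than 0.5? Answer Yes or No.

Convert percentages to proportions (divide by 100).
Σ p₁ᵢp₂ᵢ = 0.0090 + 0.0046 + 0.0352 + 0.0162 + 0.0020 + 0.0464 = 0.1134
Σp_1ᵢ² = 0.02² + 0.23² + 0.22² + 0.27² + 0.10² + 0.16² = 0.0004 + 0.0529 + 0.0484 + 0.0729 + 0.0100 + 0.0256 = 0.2102
Σp_2ᵢ² = 0.45² + 0.02² + 0.16² + 0.06² + 0.02² + 0.29² = 0.2025 + 0.0004 + 0.0256 + 0.0036 + 0.0004 + 0.0841 = 0.3166
O = 0.1134 / √(0.2102 × 0.3166) = 0.1134 / 0.25797 = 0.4396
O = 0.4396 < 0.5 → No.

No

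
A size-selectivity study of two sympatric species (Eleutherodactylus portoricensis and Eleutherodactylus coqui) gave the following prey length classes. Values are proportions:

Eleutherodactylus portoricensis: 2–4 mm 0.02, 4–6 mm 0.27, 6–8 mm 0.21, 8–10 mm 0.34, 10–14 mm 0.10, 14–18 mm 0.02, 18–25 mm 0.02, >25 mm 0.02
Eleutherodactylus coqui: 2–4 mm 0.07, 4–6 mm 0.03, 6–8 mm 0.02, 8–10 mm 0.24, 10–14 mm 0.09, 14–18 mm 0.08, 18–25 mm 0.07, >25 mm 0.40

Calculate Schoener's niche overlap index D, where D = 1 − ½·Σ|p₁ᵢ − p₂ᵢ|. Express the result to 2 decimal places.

0.46

Σ|p₁ᵢ − p₂ᵢ| = 0.05 + 0.24 + 0.19 + 0.10 + 0.01 + 0.06 + 0.05 + 0.38 = 1.08
D = 1 − ½ × 1.08 = 1 − 0.540 = 0.4600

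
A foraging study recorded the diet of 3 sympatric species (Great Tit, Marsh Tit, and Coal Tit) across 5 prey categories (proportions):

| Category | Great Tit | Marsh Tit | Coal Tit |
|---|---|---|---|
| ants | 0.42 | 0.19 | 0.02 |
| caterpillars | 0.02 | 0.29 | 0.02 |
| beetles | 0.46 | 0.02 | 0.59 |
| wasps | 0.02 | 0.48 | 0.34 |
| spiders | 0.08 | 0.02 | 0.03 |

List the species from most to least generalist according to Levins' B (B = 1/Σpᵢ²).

Σp_Greaᵢ² = 0.42² + 0.02² + 0.46² + 0.02² + 0.08² = 0.1764 + 0.0004 + 0.2116 + 0.0004 + 0.0064 = 0.3952
B_Grea = 1 / 0.3952 = 2.5304
Σp_Marsᵢ² = 0.19² + 0.29² + 0.02² + 0.48² + 0.02² = 0.0361 + 0.0841 + 0.0004 + 0.2304 + 0.0004 = 0.3514
B_Mars = 1 / 0.3514 = 2.8458
Σp_Coalᵢ² = 0.02² + 0.02² + 0.59² + 0.34² + 0.03² = 0.0004 + 0.0004 + 0.3481 + 0.1156 + 0.0009 = 0.4654
B_Coal = 1 / 0.4654 = 2.1487
Ranking by B (broadest → narrowest): Marsh Tit (2.85) > Great Tit (2.53) > Coal Tit (2.15)

Marsh Tit > Great Tit > Coal Tit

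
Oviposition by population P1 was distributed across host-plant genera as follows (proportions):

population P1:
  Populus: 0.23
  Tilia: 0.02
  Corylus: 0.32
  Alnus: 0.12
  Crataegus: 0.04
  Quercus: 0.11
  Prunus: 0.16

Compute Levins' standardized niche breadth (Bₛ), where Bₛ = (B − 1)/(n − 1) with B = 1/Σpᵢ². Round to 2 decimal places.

0.63

Σpᵢ² = 0.23² + 0.02² + 0.32² + 0.12² + 0.04² + 0.11² + 0.16² = 0.0529 + 0.0004 + 0.1024 + 0.0144 + 0.0016 + 0.0121 + 0.0256 = 0.2094
B = 1 / 0.2094 = 4.7755
Bₛ = (B − 1)/(n − 1) = (4.7755 − 1)/(7 − 1) = 3.7755/6 = 0.6293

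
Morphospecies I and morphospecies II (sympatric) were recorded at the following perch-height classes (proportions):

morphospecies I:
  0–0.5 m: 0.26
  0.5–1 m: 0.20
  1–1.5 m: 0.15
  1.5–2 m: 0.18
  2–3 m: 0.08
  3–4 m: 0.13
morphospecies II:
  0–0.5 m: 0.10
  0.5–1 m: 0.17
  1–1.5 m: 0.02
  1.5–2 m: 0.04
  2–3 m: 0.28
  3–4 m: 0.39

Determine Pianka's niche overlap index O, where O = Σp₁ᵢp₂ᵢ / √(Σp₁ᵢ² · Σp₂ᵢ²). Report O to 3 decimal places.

Σ p₁ᵢp₂ᵢ = 0.0260 + 0.0340 + 0.0030 + 0.0072 + 0.0224 + 0.0507 = 0.1433
Σp_1ᵢ² = 0.26² + 0.20² + 0.15² + 0.18² + 0.08² + 0.13² = 0.0676 + 0.0400 + 0.0225 + 0.0324 + 0.0064 + 0.0169 = 0.1858
Σp_2ᵢ² = 0.10² + 0.17² + 0.02² + 0.04² + 0.28² + 0.39² = 0.0100 + 0.0289 + 0.0004 + 0.0016 + 0.0784 + 0.1521 = 0.2714
O = 0.1433 / √(0.1858 × 0.2714) = 0.1433 / 0.224558 = 0.63814

0.638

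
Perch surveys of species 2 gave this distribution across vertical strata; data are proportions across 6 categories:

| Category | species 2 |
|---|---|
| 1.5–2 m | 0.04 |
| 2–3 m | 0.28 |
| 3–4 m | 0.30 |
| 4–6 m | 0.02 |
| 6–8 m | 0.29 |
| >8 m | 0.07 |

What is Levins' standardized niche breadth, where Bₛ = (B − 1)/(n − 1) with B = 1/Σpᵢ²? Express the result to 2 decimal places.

0.57

Σpᵢ² = 0.04² + 0.28² + 0.30² + 0.02² + 0.29² + 0.07² = 0.0016 + 0.0784 + 0.0900 + 0.0004 + 0.0841 + 0.0049 = 0.2594
B = 1 / 0.2594 = 3.8551
Bₛ = (B − 1)/(n − 1) = (3.8551 − 1)/(6 − 1) = 2.8551/5 = 0.5710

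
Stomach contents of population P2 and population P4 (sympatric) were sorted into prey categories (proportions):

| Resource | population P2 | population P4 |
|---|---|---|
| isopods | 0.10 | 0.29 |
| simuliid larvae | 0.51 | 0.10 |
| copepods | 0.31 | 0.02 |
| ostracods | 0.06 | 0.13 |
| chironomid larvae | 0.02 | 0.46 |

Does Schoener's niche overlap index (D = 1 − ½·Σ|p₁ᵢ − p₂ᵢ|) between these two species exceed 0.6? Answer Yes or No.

Σ|p₁ᵢ − p₂ᵢ| = 0.19 + 0.41 + 0.29 + 0.07 + 0.44 = 1.40
D = 1 − ½ × 1.40 = 1 − 0.700 = 0.3000
D = 0.3000 < 0.6 → No.

No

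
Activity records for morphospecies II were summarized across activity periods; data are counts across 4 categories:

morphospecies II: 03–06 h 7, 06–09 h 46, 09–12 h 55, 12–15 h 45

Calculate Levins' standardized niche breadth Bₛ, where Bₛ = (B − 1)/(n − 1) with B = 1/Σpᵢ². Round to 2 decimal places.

Proportions for morphospecies II (n=153): 7/153=0.0458, 46/153=0.3007, 55/153=0.3595, 45/153=0.2941
Σpᵢ² = 0.0458² + 0.3007² + 0.3595² + 0.2941² = 0.002098 + 0.090420 + 0.129240 + 0.086495 = 0.308253
B = 1 / 0.308253 = 3.2441
Bₛ = (B − 1)/(n − 1) = (3.2441 − 1)/(4 − 1) = 2.2441/3 = 0.7480

0.75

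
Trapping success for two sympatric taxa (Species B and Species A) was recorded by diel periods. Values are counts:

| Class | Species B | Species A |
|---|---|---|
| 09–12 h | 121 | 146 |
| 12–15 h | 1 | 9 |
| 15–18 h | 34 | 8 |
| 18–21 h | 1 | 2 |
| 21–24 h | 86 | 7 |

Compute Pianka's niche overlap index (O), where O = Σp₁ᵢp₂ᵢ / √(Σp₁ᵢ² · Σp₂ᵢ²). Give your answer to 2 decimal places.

0.83

Proportions for Species B (n=243): 121/243=0.4979, 1/243=0.0041, 34/243=0.1399, 1/243=0.0041, 86/243=0.3539
Proportions for Species A (n=172): 146/172=0.8488, 9/172=0.0523, 8/172=0.0465, 2/172=0.0116, 7/172=0.0407
Σ p₁ᵢp₂ᵢ = 0.422618 + 0.000214 + 0.006505 + 0.000048 + 0.014404 = 0.443789
Σp_1ᵢ² = 0.4979² + 0.0041² + 0.1399² + 0.0041² + 0.3539² = 0.247904 + 0.000017 + 0.019572 + 0.000017 + 0.125245 = 0.392755
Σp_2ᵢ² = 0.8488² + 0.0523² + 0.0465² + 0.0116² + 0.0407² = 0.720461 + 0.002735 + 0.002162 + 0.000135 + 0.001656 = 0.727149
O = 0.443789 / √(0.392755 × 0.727149) = 0.443789 / 0.5344075 = 0.8304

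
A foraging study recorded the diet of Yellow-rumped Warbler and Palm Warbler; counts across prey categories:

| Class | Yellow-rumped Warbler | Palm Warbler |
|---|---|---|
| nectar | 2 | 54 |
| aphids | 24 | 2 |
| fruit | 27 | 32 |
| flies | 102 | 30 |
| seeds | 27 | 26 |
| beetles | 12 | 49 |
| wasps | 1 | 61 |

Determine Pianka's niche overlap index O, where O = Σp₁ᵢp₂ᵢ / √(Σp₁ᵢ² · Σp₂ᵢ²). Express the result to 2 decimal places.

Proportions for Yellow-rumped Warbler (n=195): 2/195=0.0103, 24/195=0.1231, 27/195=0.1385, 102/195=0.5231, 27/195=0.1385, 12/195=0.0615, 1/195=0.0051
Proportions for Palm Warbler (n=254): 54/254=0.2126, 2/254=0.0079, 32/254=0.1260, 30/254=0.1181, 26/254=0.1024, 49/254=0.1929, 61/254=0.2402
Σ p₁ᵢp₂ᵢ = 0.002190 + 0.000972 + 0.017451 + 0.061778 + 0.014182 + 0.011863 + 0.001225 = 0.109661
Σp_1ᵢ² = 0.0103² + 0.1231² + 0.1385² + 0.5231² + 0.1385² + 0.0615² + 0.0051² = 0.000106 + 0.015154 + 0.019182 + 0.273634 + 0.019182 + 0.003782 + 0.000026 = 0.331066
Σp_2ᵢ² = 0.2126² + 0.0079² + 0.1260² + 0.1181² + 0.1024² + 0.1929² + 0.2402² = 0.045199 + 0.000062 + 0.015876 + 0.013948 + 0.010486 + 0.037210 + 0.057696 = 0.180477
O = 0.109661 / √(0.331066 × 0.180477) = 0.109661 / 0.2444377 = 0.4486

0.45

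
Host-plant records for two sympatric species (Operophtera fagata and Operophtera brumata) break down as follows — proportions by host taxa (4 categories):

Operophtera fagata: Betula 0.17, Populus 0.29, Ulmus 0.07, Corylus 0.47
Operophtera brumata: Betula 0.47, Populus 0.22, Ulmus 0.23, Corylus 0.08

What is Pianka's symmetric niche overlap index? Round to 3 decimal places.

0.592

Σ p₁ᵢp₂ᵢ = 0.0799 + 0.0638 + 0.0161 + 0.0376 = 0.1974
Σp_1ᵢ² = 0.17² + 0.29² + 0.07² + 0.47² = 0.0289 + 0.0841 + 0.0049 + 0.2209 = 0.3388
Σp_2ᵢ² = 0.47² + 0.22² + 0.23² + 0.08² = 0.2209 + 0.0484 + 0.0529 + 0.0064 = 0.3286
O = 0.1974 / √(0.3388 × 0.3286) = 0.1974 / 0.333661 = 0.59162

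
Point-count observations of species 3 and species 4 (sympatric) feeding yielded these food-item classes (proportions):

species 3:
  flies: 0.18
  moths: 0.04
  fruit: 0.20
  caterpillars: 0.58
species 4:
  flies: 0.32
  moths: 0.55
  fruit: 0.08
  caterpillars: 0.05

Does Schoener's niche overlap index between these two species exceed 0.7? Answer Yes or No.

No

Σ|p₁ᵢ − p₂ᵢ| = 0.14 + 0.51 + 0.12 + 0.53 = 1.30
D = 1 − ½ × 1.30 = 1 − 0.650 = 0.3500
D = 0.3500 < 0.7 → No.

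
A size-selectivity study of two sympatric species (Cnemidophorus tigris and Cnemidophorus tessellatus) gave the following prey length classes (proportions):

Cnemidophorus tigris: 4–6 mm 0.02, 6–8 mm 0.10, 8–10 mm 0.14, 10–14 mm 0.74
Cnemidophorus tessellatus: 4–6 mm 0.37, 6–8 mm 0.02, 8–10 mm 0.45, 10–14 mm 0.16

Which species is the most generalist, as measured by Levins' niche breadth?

Cnemidophorus tessellatus

Σp_tigrᵢ² = 0.02² + 0.10² + 0.14² + 0.74² = 0.0004 + 0.0100 + 0.0196 + 0.5476 = 0.5776
B_tigr = 1 / 0.5776 = 1.7313
Σp_tessᵢ² = 0.37² + 0.02² + 0.45² + 0.16² = 0.1369 + 0.0004 + 0.2025 + 0.0256 = 0.3654
B_tess = 1 / 0.3654 = 2.7367
Highest B → broadest niche (most generalist): Cnemidophorus tessellatus (B = 2.74).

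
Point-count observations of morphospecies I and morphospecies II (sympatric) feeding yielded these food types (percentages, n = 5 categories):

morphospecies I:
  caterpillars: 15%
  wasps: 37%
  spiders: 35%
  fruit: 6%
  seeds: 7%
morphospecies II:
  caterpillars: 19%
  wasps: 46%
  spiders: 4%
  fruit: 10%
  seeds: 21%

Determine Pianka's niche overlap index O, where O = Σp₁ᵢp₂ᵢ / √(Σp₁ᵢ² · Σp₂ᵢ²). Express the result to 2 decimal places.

0.79

Convert percentages to proportions (divide by 100).
Σ p₁ᵢp₂ᵢ = 0.0285 + 0.1702 + 0.0140 + 0.0060 + 0.0147 = 0.2334
Σp_1ᵢ² = 0.15² + 0.37² + 0.35² + 0.06² + 0.07² = 0.0225 + 0.1369 + 0.1225 + 0.0036 + 0.0049 = 0.2904
Σp_2ᵢ² = 0.19² + 0.46² + 0.04² + 0.10² + 0.21² = 0.0361 + 0.2116 + 0.0016 + 0.0100 + 0.0441 = 0.3034
O = 0.2334 / √(0.2904 × 0.3034) = 0.2334 / 0.29683 = 0.7863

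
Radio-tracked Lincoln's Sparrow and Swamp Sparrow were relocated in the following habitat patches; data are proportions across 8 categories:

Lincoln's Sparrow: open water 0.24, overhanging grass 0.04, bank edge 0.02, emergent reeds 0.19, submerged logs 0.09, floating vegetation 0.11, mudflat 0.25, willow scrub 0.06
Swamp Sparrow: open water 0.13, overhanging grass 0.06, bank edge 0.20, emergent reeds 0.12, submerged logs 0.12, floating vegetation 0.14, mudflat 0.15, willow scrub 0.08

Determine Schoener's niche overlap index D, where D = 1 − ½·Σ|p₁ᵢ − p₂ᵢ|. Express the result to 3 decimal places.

0.720

Σ|p₁ᵢ − p₂ᵢ| = 0.11 + 0.02 + 0.18 + 0.07 + 0.03 + 0.03 + 0.10 + 0.02 = 0.56
D = 1 − ½ × 0.56 = 1 − 0.280 = 0.72000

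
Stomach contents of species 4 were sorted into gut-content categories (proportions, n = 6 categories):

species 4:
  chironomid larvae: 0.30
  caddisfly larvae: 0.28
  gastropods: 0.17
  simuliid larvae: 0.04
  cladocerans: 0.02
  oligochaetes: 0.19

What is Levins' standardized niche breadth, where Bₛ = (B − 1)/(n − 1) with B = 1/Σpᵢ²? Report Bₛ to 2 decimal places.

0.65

Σpᵢ² = 0.30² + 0.28² + 0.17² + 0.04² + 0.02² + 0.19² = 0.0900 + 0.0784 + 0.0289 + 0.0016 + 0.0004 + 0.0361 = 0.2354
B = 1 / 0.2354 = 4.2481
Bₛ = (B − 1)/(n − 1) = (4.2481 − 1)/(6 − 1) = 3.2481/5 = 0.6496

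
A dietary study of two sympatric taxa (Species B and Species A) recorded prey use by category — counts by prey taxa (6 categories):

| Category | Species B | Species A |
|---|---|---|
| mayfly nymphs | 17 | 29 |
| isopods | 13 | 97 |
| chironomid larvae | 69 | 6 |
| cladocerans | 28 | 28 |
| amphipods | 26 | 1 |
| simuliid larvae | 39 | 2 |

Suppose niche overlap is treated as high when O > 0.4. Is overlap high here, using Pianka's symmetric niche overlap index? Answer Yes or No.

Proportions for Species B (n=192): 17/192=0.0885, 13/192=0.0677, 69/192=0.3594, 28/192=0.1458, 26/192=0.1354, 39/192=0.2031
Proportions for Species A (n=163): 29/163=0.1779, 97/163=0.5951, 6/163=0.0368, 28/163=0.1718, 1/163=0.0061, 2/163=0.0123
Σ p₁ᵢp₂ᵢ = 0.015744 + 0.040288 + 0.013226 + 0.025048 + 0.000826 + 0.002498 = 0.097630
Σp_1ᵢ² = 0.0885² + 0.0677² + 0.3594² + 0.1458² + 0.1354² + 0.2031² = 0.007832 + 0.004583 + 0.129168 + 0.021258 + 0.018333 + 0.041250 = 0.222424
Σp_2ᵢ² = 0.1779² + 0.5951² + 0.0368² + 0.1718² + 0.0061² + 0.0123² = 0.031648 + 0.354144 + 0.001354 + 0.029515 + 0.000037 + 0.000151 = 0.416849
O = 0.097630 / √(0.222424 × 0.416849) = 0.097630 / 0.3044950 = 0.3206
O = 0.3206 < 0.4 → No.

No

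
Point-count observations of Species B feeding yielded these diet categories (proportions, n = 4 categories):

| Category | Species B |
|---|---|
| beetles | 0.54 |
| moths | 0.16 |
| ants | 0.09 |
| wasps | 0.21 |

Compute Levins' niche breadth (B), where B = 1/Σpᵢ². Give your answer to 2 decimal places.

2.71

Σpᵢ² = 0.54² + 0.16² + 0.09² + 0.21² = 0.2916 + 0.0256 + 0.0081 + 0.0441 = 0.3694
B = 1 / 0.3694 = 2.7071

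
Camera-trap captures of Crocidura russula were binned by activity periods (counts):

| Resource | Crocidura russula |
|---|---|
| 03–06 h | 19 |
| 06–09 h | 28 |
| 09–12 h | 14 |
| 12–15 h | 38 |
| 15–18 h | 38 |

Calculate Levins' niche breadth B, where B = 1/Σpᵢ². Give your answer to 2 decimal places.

4.44

Proportions for Crocidura russula (n=137): 19/137=0.1387, 28/137=0.2044, 14/137=0.1022, 38/137=0.2774, 38/137=0.2774
Σpᵢ² = 0.1387² + 0.2044² + 0.1022² + 0.2774² + 0.2774² = 0.019238 + 0.041779 + 0.010445 + 0.076951 + 0.076951 = 0.225364
B = 1 / 0.225364 = 4.4373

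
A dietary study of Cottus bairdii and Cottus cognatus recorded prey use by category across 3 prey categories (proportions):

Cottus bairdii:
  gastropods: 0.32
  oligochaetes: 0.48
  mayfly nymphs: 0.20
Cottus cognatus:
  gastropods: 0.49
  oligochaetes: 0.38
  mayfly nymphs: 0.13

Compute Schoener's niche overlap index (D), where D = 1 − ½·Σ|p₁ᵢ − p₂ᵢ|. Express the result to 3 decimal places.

0.830

Σ|p₁ᵢ − p₂ᵢ| = 0.17 + 0.10 + 0.07 = 0.34
D = 1 − ½ × 0.34 = 1 − 0.170 = 0.83000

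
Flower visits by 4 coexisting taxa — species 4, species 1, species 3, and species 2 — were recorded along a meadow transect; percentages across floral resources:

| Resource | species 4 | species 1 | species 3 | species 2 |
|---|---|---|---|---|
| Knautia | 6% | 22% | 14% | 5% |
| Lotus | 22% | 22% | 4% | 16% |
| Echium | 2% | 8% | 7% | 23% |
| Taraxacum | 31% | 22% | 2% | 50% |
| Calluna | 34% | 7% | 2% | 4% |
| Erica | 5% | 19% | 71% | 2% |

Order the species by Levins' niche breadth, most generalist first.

Convert percentages to proportions (divide by 100).
Σp_4ᵢ² = 0.06² + 0.22² + 0.02² + 0.31² + 0.34² + 0.05² = 0.0036 + 0.0484 + 0.0004 + 0.0961 + 0.1156 + 0.0025 = 0.2666
B_4 = 1 / 0.2666 = 3.7509
Σp_1ᵢ² = 0.22² + 0.22² + 0.08² + 0.22² + 0.07² + 0.19² = 0.0484 + 0.0484 + 0.0064 + 0.0484 + 0.0049 + 0.0361 = 0.1926
B_1 = 1 / 0.1926 = 5.1921
Σp_3ᵢ² = 0.14² + 0.04² + 0.07² + 0.02² + 0.02² + 0.71² = 0.0196 + 0.0016 + 0.0049 + 0.0004 + 0.0004 + 0.5041 = 0.5310
B_3 = 1 / 0.5310 = 1.8832
Σp_2ᵢ² = 0.05² + 0.16² + 0.23² + 0.50² + 0.04² + 0.02² = 0.0025 + 0.0256 + 0.0529 + 0.2500 + 0.0016 + 0.0004 = 0.3330
B_2 = 1 / 0.3330 = 3.0030
Ranking by B (broadest → narrowest): species 1 (5.19) > species 4 (3.75) > species 2 (3.00) > species 3 (1.88)

species 1 > species 4 > species 2 > species 3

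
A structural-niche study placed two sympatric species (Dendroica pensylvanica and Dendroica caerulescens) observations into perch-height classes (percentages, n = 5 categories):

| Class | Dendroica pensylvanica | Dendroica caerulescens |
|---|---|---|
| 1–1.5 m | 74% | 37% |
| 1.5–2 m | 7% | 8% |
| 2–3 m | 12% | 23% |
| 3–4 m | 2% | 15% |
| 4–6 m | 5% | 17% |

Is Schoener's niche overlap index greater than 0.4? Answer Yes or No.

Convert percentages to proportions (divide by 100).
Σ|p₁ᵢ − p₂ᵢ| = 0.37 + 0.01 + 0.11 + 0.13 + 0.12 = 0.74
D = 1 − ½ × 0.74 = 1 − 0.370 = 0.6300
D = 0.6300 > 0.4 → Yes.

Yes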